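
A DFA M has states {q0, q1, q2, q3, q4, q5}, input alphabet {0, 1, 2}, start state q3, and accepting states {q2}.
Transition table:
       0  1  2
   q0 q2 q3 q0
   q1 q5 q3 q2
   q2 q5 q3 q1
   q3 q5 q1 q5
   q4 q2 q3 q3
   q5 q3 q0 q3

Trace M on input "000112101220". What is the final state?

q3 --0--> q5
q5 --0--> q3
q3 --0--> q5
q5 --1--> q0
q0 --1--> q3
q3 --2--> q5
q5 --1--> q0
q0 --0--> q2
q2 --1--> q3
q3 --2--> q5
q5 --2--> q3
q3 --0--> q5

q5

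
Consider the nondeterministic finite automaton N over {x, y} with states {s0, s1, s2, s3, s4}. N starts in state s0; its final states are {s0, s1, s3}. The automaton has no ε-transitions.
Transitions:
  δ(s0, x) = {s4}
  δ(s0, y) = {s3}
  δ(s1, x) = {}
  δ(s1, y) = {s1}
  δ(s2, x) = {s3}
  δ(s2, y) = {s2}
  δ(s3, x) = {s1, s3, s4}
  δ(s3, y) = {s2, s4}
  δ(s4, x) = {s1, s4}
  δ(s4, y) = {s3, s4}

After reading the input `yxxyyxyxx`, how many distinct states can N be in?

Start: {s0}
read y: {s3}
read x: {s1, s3, s4}
read x: {s1, s3, s4}
read y: {s1, s2, s3, s4}
read y: {s1, s2, s3, s4}
read x: {s1, s3, s4}
read y: {s1, s2, s3, s4}
read x: {s1, s3, s4}
read x: {s1, s3, s4}
Final reachable set {s1, s3, s4} has 3 states.

3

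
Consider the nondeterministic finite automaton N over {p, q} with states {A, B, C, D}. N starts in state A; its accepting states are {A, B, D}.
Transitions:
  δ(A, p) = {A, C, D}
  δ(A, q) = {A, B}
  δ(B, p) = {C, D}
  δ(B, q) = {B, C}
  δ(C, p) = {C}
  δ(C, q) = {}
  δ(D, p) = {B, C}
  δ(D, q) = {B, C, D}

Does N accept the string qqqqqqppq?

Start: {A}
read q: {A, B}
read q: {A, B, C}
read q: {A, B, C}
read q: {A, B, C}
read q: {A, B, C}
read q: {A, B, C}
read p: {A, C, D}
read p: {A, B, C, D}
read q: {A, B, C, D}
Reachable ∩ accepting = {A, B, D} — nonempty.

accepted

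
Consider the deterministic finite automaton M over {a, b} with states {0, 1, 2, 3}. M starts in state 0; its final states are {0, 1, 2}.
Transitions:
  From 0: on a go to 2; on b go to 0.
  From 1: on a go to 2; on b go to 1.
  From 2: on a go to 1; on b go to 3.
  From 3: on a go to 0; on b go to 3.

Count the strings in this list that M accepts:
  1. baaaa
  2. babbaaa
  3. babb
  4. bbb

baaaa: accepted
babbaaa: accepted
babb: rejected
bbb: accepted

3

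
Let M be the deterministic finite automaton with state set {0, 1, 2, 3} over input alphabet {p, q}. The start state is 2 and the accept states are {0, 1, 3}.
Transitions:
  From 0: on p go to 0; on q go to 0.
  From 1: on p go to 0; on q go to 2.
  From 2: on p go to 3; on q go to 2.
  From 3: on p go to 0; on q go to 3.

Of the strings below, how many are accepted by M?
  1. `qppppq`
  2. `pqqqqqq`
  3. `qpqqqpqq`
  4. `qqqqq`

`qppppq`: accepted
`pqqqqqq`: accepted
`qpqqqpqq`: accepted
`qqqqq`: rejected

3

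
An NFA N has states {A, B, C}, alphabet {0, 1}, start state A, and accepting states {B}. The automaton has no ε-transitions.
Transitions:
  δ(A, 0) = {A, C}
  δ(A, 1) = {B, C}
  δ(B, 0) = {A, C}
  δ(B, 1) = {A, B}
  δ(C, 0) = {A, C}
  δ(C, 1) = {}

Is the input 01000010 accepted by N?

rejected

Start: {A}
read 0: {A, C}
read 1: {B, C}
read 0: {A, C}
read 0: {A, C}
read 0: {A, C}
read 0: {A, C}
read 1: {B, C}
read 0: {A, C}
Reachable ∩ accepting = {} — empty.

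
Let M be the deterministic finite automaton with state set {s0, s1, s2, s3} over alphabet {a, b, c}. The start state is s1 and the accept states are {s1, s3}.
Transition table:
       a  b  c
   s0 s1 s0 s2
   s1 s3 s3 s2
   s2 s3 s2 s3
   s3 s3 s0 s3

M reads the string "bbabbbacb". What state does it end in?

s1 --b--> s3
s3 --b--> s0
s0 --a--> s1
s1 --b--> s3
s3 --b--> s0
s0 --b--> s0
s0 --a--> s1
s1 --c--> s2
s2 --b--> s2

s2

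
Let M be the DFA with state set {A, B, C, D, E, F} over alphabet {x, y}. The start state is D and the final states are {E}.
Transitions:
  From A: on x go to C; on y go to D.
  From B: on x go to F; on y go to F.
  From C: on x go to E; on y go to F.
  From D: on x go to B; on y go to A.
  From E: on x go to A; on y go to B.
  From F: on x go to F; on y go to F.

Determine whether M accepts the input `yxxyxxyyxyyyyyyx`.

D --y--> A
A --x--> C
C --x--> E
E --y--> B
B --x--> F
F --x--> F
F --y--> F
F --y--> F
F --x--> F
F --y--> F
F --y--> F
F --y--> F
F --y--> F
F --y--> F
F --y--> F
F --x--> F
End in state F, which is not an accepting state.

rejected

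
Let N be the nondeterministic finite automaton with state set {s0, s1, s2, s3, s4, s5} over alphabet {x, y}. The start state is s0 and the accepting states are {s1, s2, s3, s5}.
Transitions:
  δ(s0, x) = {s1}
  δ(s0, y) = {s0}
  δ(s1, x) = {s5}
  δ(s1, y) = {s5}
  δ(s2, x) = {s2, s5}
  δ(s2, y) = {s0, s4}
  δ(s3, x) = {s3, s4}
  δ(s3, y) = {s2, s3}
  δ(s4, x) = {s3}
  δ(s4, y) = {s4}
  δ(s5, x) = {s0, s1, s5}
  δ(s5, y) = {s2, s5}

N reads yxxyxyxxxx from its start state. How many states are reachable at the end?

6

Start: {s0}
read y: {s0}
read x: {s1}
read x: {s5}
read y: {s2, s5}
read x: {s0, s1, s2, s5}
read y: {s0, s2, s4, s5}
read x: {s0, s1, s2, s3, s5}
read x: {s0, s1, s2, s3, s4, s5}
read x: {s0, s1, s2, s3, s4, s5}
read x: {s0, s1, s2, s3, s4, s5}
Final reachable set {s0, s1, s2, s3, s4, s5} has 6 states.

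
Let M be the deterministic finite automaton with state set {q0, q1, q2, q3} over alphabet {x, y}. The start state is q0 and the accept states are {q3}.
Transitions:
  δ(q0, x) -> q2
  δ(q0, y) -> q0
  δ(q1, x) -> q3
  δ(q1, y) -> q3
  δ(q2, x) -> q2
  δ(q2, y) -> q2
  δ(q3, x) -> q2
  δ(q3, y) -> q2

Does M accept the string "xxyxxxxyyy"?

rejected

q0 --x--> q2
q2 --x--> q2
q2 --y--> q2
q2 --x--> q2
q2 --x--> q2
q2 --x--> q2
q2 --x--> q2
q2 --y--> q2
q2 --y--> q2
q2 --y--> q2
End in state q2, which is not an accepting state.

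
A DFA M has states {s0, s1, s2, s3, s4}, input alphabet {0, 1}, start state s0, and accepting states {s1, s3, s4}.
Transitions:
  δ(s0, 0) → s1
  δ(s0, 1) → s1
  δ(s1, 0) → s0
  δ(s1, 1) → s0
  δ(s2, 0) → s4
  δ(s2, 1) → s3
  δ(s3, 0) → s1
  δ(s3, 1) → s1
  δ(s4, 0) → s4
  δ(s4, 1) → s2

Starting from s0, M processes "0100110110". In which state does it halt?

s0

s0 --0--> s1
s1 --1--> s0
s0 --0--> s1
s1 --0--> s0
s0 --1--> s1
s1 --1--> s0
s0 --0--> s1
s1 --1--> s0
s0 --1--> s1
s1 --0--> s0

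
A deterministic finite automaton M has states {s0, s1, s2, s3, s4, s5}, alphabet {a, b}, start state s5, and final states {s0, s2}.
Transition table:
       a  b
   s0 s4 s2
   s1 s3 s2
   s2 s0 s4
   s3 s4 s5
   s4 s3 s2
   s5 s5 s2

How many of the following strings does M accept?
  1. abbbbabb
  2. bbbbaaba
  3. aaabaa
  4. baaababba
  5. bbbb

2

abbbbabb: accepted
bbbbaaba: accepted
aaabaa: rejected
baaababba: rejected
bbbb: rejected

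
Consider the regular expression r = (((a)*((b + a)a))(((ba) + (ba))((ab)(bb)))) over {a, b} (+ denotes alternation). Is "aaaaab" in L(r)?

No split of aaaaab into u·v has ((a)*((b+a)a)) matching u and (((ba)+(ba))((ab)(bb))) matching v.

no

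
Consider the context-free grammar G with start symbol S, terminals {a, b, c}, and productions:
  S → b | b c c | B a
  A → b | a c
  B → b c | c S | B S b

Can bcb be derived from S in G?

no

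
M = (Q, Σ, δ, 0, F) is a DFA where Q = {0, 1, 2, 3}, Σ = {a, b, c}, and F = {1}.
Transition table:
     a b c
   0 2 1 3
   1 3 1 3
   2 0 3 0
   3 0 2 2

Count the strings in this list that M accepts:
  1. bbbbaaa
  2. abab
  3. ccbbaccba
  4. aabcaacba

1

bbbbaaa: rejected
abab: accepted
ccbbaccba: rejected
aabcaacba: rejected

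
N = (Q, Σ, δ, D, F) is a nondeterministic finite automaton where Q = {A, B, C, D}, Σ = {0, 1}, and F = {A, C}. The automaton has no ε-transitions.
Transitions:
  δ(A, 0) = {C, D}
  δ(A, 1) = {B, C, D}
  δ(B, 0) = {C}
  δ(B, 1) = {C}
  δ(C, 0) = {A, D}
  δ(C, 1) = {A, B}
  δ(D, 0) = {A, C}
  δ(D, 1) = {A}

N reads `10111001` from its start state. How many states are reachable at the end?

4

Start: {D}
read 1: {A}
read 0: {C, D}
read 1: {A, B}
read 1: {B, C, D}
read 1: {A, B, C}
read 0: {A, C, D}
read 0: {A, C, D}
read 1: {A, B, C, D}
Final reachable set {A, B, C, D} has 4 states.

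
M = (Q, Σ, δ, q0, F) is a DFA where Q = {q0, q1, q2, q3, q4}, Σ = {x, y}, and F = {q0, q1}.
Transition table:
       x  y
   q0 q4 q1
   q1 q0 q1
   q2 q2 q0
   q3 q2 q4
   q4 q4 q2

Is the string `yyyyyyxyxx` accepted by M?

rejected

q0 --y--> q1
q1 --y--> q1
q1 --y--> q1
q1 --y--> q1
q1 --y--> q1
q1 --y--> q1
q1 --x--> q0
q0 --y--> q1
q1 --x--> q0
q0 --x--> q4
End in state q4, which is not an accepting state.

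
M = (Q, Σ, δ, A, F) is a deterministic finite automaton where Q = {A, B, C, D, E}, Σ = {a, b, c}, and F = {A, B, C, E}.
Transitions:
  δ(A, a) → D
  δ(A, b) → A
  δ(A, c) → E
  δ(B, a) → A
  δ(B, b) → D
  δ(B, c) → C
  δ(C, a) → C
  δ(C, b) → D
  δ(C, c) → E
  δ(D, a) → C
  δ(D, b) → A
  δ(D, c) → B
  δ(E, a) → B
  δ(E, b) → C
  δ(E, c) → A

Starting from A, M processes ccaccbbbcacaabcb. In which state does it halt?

D

A --c--> E
E --c--> A
A --a--> D
D --c--> B
B --c--> C
C --b--> D
D --b--> A
A --b--> A
A --c--> E
E --a--> B
B --c--> C
C --a--> C
C --a--> C
C --b--> D
D --c--> B
B --b--> D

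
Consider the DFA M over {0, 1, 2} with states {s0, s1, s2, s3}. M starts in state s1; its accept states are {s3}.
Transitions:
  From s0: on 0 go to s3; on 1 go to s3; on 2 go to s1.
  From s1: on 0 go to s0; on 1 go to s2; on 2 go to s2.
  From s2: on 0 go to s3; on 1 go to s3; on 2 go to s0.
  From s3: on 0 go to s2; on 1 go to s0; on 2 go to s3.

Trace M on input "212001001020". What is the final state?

s3

s1 --2--> s2
s2 --1--> s3
s3 --2--> s3
s3 --0--> s2
s2 --0--> s3
s3 --1--> s0
s0 --0--> s3
s3 --0--> s2
s2 --1--> s3
s3 --0--> s2
s2 --2--> s0
s0 --0--> s3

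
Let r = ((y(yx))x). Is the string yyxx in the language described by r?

yes

Split as yyx·x: (y(yx)) matches yyx and x matches x.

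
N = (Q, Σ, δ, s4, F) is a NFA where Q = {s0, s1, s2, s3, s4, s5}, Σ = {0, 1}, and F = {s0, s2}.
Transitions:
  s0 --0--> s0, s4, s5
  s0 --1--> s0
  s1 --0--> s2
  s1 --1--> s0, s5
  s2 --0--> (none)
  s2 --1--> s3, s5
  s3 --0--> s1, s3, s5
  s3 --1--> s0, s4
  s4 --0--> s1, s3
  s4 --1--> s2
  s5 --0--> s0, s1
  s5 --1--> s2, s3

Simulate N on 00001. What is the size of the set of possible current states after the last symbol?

Start: {s4}
read 0: {s1, s3}
read 0: {s1, s2, s3, s5}
read 0: {s0, s1, s2, s3, s5}
read 0: {s0, s1, s2, s3, s4, s5}
read 1: {s0, s2, s3, s4, s5}
Final reachable set {s0, s2, s3, s4, s5} has 5 states.

5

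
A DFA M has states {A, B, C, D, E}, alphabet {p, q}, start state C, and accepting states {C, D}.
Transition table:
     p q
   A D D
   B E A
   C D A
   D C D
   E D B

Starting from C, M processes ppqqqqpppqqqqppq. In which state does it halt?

D

C --p--> D
D --p--> C
C --q--> A
A --q--> D
D --q--> D
D --q--> D
D --p--> C
C --p--> D
D --p--> C
C --q--> A
A --q--> D
D --q--> D
D --q--> D
D --p--> C
C --p--> D
D --q--> D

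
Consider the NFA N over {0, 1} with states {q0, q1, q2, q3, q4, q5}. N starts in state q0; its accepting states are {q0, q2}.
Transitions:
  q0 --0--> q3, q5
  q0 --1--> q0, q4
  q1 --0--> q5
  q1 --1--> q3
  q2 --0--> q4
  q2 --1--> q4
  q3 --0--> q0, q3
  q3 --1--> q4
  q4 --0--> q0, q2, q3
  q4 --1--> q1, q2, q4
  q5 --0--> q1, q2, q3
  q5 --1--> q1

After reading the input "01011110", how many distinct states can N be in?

Start: {q0}
read 0: {q3, q5}
read 1: {q1, q4}
read 0: {q0, q2, q3, q5}
read 1: {q0, q1, q4}
read 1: {q0, q1, q2, q3, q4}
read 1: {q0, q1, q2, q3, q4}
read 1: {q0, q1, q2, q3, q4}
read 0: {q0, q2, q3, q4, q5}
Final reachable set {q0, q2, q3, q4, q5} has 5 states.

5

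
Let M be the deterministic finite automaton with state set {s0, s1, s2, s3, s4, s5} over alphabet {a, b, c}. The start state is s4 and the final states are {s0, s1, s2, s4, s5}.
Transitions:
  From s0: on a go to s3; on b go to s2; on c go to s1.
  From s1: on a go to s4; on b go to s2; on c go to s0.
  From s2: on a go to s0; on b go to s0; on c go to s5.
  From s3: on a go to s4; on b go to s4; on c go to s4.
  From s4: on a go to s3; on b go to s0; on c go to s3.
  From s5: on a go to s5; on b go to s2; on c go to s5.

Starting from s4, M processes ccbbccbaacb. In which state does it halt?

s4 --c--> s3
s3 --c--> s4
s4 --b--> s0
s0 --b--> s2
s2 --c--> s5
s5 --c--> s5
s5 --b--> s2
s2 --a--> s0
s0 --a--> s3
s3 --c--> s4
s4 --b--> s0

s0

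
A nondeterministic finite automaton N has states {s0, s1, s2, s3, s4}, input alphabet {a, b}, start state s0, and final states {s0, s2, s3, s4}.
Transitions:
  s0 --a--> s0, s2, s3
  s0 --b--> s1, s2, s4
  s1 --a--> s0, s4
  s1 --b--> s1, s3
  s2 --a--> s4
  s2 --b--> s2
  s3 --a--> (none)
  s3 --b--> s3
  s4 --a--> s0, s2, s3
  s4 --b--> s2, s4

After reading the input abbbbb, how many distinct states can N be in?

4

Start: {s0}
read a: {s0, s2, s3}
read b: {s1, s2, s3, s4}
read b: {s1, s2, s3, s4}
read b: {s1, s2, s3, s4}
read b: {s1, s2, s3, s4}
read b: {s1, s2, s3, s4}
Final reachable set {s1, s2, s3, s4} has 4 states.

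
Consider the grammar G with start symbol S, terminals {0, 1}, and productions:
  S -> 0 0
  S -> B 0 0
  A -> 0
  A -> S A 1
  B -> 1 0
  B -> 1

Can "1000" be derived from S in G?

S ⇒ B00 ⇒ 1000

yes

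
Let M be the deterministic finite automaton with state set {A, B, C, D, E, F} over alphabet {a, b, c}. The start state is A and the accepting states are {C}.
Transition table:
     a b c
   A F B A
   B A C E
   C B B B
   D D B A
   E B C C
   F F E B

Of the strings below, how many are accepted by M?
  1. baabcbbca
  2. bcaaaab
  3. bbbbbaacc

0

baabcbbca: rejected
bcaaaab: rejected
bbbbbaacc: rejected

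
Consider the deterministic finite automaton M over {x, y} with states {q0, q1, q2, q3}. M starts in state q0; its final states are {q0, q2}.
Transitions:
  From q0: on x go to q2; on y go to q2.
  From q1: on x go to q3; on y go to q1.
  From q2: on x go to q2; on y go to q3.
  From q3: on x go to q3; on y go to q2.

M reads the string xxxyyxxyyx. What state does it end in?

q0 --x--> q2
q2 --x--> q2
q2 --x--> q2
q2 --y--> q3
q3 --y--> q2
q2 --x--> q2
q2 --x--> q2
q2 --y--> q3
q3 --y--> q2
q2 --x--> q2

q2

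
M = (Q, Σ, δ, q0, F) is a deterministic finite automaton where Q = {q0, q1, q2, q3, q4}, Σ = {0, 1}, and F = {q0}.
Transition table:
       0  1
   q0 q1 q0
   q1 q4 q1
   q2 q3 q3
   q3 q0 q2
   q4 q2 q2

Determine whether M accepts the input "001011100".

q0 --0--> q1
q1 --0--> q4
q4 --1--> q2
q2 --0--> q3
q3 --1--> q2
q2 --1--> q3
q3 --1--> q2
q2 --0--> q3
q3 --0--> q0
End in state q0, which is an accepting state.

accepted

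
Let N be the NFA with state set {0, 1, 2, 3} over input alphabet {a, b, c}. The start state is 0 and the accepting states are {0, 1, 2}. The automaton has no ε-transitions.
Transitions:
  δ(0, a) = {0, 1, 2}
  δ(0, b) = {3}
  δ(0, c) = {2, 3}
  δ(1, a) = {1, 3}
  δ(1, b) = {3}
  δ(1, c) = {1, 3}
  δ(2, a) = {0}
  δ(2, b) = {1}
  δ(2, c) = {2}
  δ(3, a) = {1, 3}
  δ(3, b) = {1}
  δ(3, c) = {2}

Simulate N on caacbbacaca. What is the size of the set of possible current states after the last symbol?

Start: {0}
read c: {2, 3}
read a: {0, 1, 3}
read a: {0, 1, 2, 3}
read c: {1, 2, 3}
read b: {1, 3}
read b: {1, 3}
read a: {1, 3}
read c: {1, 2, 3}
read a: {0, 1, 3}
read c: {1, 2, 3}
read a: {0, 1, 3}
Final reachable set {0, 1, 3} has 3 states.

3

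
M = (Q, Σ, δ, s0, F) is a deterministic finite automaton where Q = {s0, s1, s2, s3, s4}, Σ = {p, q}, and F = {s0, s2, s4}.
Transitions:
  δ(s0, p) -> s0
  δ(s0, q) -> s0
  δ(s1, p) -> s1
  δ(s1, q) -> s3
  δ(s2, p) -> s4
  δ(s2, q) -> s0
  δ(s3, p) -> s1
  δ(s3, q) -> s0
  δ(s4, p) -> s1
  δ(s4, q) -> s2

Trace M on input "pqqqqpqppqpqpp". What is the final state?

s0

s0 --p--> s0
s0 --q--> s0
s0 --q--> s0
s0 --q--> s0
s0 --q--> s0
s0 --p--> s0
s0 --q--> s0
s0 --p--> s0
s0 --p--> s0
s0 --q--> s0
s0 --p--> s0
s0 --q--> s0
s0 --p--> s0
s0 --p--> s0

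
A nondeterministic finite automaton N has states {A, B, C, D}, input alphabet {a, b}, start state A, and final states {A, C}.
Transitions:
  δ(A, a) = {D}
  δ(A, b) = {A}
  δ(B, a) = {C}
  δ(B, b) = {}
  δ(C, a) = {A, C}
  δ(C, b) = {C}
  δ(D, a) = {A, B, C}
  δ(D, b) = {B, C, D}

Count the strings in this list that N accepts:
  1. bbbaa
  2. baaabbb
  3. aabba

3

bbbaa: accepted
baaabbb: accepted
aabba: accepted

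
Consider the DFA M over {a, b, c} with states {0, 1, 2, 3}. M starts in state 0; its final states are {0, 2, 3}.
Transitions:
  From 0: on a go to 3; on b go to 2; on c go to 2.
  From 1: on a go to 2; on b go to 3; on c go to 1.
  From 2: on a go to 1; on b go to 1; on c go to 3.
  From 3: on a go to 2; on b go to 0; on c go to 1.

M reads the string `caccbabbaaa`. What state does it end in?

0 --c--> 2
2 --a--> 1
1 --c--> 1
1 --c--> 1
1 --b--> 3
3 --a--> 2
2 --b--> 1
1 --b--> 3
3 --a--> 2
2 --a--> 1
1 --a--> 2

2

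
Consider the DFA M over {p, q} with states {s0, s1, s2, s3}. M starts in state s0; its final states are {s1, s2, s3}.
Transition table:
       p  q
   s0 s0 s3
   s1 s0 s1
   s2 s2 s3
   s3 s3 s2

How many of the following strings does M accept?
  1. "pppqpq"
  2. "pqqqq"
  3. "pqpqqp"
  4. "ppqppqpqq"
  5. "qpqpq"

"pppqpq": accepted
"pqqqq": accepted
"pqpqqp": accepted
"ppqppqpqq": accepted
"qpqpq": accepted

5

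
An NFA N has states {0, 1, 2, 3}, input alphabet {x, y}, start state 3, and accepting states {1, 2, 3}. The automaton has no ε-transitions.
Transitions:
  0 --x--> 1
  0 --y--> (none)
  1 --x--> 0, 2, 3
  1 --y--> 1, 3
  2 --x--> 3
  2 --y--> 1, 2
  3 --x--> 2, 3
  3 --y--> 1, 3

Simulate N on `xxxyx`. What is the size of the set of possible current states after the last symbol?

Start: {3}
read x: {2, 3}
read x: {2, 3}
read x: {2, 3}
read y: {1, 2, 3}
read x: {0, 2, 3}
Final reachable set {0, 2, 3} has 3 states.

3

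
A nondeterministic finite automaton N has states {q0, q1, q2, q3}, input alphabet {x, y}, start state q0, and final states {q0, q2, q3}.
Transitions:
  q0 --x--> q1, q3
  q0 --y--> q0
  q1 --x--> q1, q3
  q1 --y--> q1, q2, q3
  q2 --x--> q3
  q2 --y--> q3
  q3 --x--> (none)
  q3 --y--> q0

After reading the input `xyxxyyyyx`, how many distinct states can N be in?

Start: {q0}
read x: {q1, q3}
read y: {q0, q1, q2, q3}
read x: {q1, q3}
read x: {q1, q3}
read y: {q0, q1, q2, q3}
read y: {q0, q1, q2, q3}
read y: {q0, q1, q2, q3}
read y: {q0, q1, q2, q3}
read x: {q1, q3}
Final reachable set {q1, q3} has 2 states.

2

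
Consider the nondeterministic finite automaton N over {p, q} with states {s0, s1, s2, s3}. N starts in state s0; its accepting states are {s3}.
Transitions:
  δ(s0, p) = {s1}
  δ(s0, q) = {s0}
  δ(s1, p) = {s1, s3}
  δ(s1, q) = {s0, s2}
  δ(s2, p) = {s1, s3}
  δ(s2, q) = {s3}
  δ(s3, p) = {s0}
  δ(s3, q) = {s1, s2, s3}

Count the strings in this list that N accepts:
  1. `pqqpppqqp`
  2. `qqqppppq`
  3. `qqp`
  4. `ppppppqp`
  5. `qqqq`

`pqqpppqqp`: accepted
`qqqppppq`: accepted
`qqp`: rejected
`ppppppqp`: accepted
`qqqq`: rejected

3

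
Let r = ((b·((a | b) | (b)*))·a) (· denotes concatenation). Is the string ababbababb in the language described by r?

No split of ababbababb into u·v has (b·((a|b)|(b)*)) matching u and a matching v.

no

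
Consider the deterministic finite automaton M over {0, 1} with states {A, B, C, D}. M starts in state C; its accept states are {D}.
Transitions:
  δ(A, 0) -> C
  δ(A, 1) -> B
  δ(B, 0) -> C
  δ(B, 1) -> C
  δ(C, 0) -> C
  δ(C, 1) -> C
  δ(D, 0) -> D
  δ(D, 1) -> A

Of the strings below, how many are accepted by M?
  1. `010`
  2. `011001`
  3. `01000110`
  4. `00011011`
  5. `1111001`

`010`: rejected
`011001`: rejected
`01000110`: rejected
`00011011`: rejected
`1111001`: rejected

0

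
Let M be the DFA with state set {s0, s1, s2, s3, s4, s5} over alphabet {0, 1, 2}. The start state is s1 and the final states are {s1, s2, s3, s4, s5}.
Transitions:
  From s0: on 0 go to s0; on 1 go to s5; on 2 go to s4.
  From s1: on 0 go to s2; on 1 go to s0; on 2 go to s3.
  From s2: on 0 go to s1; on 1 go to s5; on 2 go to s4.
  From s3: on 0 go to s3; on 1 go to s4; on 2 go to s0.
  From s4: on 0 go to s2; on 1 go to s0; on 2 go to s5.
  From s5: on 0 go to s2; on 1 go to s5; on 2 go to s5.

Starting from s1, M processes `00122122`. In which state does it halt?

s5

s1 --0--> s2
s2 --0--> s1
s1 --1--> s0
s0 --2--> s4
s4 --2--> s5
s5 --1--> s5
s5 --2--> s5
s5 --2--> s5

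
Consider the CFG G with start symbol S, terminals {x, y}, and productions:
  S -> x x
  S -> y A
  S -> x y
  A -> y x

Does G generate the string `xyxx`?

no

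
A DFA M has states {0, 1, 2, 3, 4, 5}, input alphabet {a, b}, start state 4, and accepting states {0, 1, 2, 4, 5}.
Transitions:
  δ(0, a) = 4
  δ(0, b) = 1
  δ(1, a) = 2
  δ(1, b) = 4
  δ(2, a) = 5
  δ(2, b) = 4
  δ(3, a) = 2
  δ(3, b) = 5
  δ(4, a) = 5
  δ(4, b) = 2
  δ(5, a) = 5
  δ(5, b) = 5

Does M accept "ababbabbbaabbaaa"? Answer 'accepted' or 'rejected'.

4 --a--> 5
5 --b--> 5
5 --a--> 5
5 --b--> 5
5 --b--> 5
5 --a--> 5
5 --b--> 5
5 --b--> 5
5 --b--> 5
5 --a--> 5
5 --a--> 5
5 --b--> 5
5 --b--> 5
5 --a--> 5
5 --a--> 5
5 --a--> 5
End in state 5, which is an accepting state.

accepted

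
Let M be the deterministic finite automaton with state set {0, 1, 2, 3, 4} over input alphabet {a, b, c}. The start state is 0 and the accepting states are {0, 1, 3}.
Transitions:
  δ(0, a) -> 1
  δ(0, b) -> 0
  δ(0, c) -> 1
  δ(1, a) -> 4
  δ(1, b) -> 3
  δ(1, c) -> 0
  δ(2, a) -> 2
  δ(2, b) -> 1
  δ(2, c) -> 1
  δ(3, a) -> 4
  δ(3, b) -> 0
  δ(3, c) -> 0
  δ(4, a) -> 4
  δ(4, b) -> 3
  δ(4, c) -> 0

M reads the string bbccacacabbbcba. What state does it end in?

4

0 --b--> 0
0 --b--> 0
0 --c--> 1
1 --c--> 0
0 --a--> 1
1 --c--> 0
0 --a--> 1
1 --c--> 0
0 --a--> 1
1 --b--> 3
3 --b--> 0
0 --b--> 0
0 --c--> 1
1 --b--> 3
3 --a--> 4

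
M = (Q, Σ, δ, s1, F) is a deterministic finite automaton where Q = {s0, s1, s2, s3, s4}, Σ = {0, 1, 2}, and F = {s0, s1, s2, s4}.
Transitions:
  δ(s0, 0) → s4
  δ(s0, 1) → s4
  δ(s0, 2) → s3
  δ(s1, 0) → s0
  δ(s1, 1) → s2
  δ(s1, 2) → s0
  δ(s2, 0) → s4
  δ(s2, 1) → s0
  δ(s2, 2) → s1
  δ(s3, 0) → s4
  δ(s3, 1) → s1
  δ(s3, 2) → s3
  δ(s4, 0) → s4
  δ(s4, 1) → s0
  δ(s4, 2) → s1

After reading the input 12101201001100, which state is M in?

s1 --1--> s2
s2 --2--> s1
s1 --1--> s2
s2 --0--> s4
s4 --1--> s0
s0 --2--> s3
s3 --0--> s4
s4 --1--> s0
s0 --0--> s4
s4 --0--> s4
s4 --1--> s0
s0 --1--> s4
s4 --0--> s4
s4 --0--> s4

s4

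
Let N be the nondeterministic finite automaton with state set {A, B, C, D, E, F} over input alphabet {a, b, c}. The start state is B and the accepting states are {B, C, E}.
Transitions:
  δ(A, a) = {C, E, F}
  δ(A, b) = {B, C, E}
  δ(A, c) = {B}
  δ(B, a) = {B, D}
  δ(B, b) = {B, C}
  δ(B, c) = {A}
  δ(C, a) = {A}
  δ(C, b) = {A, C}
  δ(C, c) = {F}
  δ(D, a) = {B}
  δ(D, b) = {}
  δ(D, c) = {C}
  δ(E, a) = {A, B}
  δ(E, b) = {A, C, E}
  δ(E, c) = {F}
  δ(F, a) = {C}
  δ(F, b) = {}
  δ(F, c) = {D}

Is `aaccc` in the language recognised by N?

Start: {B}
read a: {B, D}
read a: {B, D}
read c: {A, C}
read c: {B, F}
read c: {A, D}
Reachable ∩ accepting = {} — empty.

rejected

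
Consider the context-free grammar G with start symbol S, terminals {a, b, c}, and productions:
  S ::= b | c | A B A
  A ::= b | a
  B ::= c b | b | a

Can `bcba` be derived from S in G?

S ⇒ ABA ⇒ bBA ⇒ bcbA ⇒ bcba

yes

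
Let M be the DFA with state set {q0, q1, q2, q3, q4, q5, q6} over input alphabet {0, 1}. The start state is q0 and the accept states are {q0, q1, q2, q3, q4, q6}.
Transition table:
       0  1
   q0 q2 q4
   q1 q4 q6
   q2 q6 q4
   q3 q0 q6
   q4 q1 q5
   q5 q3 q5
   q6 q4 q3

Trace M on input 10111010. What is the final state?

q3

q0 --1--> q4
q4 --0--> q1
q1 --1--> q6
q6 --1--> q3
q3 --1--> q6
q6 --0--> q4
q4 --1--> q5
q5 --0--> q3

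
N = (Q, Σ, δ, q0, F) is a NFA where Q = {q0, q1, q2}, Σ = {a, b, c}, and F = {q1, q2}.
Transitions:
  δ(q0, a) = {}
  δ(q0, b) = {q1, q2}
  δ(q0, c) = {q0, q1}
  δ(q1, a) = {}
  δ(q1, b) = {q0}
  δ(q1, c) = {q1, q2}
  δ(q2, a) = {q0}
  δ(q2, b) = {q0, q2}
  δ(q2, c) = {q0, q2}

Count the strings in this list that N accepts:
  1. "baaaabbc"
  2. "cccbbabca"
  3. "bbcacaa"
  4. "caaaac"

0

"baaaabbc": rejected
"cccbbabca": rejected
"bbcacaa": rejected
"caaaac": rejected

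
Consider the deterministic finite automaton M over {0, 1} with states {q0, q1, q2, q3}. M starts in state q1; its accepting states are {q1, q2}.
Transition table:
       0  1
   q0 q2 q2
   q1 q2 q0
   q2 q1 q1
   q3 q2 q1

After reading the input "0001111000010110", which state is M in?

q1 --0--> q2
q2 --0--> q1
q1 --0--> q2
q2 --1--> q1
q1 --1--> q0
q0 --1--> q2
q2 --1--> q1
q1 --0--> q2
q2 --0--> q1
q1 --0--> q2
q2 --0--> q1
q1 --1--> q0
q0 --0--> q2
q2 --1--> q1
q1 --1--> q0
q0 --0--> q2

q2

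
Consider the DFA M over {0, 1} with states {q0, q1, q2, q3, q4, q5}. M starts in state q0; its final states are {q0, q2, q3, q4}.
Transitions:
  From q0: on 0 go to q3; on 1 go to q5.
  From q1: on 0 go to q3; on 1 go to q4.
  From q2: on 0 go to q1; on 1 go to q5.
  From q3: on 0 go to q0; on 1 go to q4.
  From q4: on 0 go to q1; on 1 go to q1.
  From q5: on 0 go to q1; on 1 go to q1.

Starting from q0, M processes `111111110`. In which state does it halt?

q0 --1--> q5
q5 --1--> q1
q1 --1--> q4
q4 --1--> q1
q1 --1--> q4
q4 --1--> q1
q1 --1--> q4
q4 --1--> q1
q1 --0--> q3

q3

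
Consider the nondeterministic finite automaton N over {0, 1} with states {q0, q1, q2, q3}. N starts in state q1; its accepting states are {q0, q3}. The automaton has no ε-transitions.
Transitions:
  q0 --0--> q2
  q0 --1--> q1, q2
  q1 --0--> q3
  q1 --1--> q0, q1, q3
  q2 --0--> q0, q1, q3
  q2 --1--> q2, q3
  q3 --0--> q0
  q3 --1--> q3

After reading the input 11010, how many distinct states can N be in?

4

Start: {q1}
read 1: {q0, q1, q3}
read 1: {q0, q1, q2, q3}
read 0: {q0, q1, q2, q3}
read 1: {q0, q1, q2, q3}
read 0: {q0, q1, q2, q3}
Final reachable set {q0, q1, q2, q3} has 4 states.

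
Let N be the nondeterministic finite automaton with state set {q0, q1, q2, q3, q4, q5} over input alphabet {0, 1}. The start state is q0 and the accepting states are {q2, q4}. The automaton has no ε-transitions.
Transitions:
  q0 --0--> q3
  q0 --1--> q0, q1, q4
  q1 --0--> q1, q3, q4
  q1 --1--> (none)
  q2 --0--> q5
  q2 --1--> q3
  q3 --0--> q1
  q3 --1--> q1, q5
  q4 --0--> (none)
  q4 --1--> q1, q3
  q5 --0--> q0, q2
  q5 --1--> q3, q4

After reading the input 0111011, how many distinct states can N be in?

5

Start: {q0}
read 0: {q3}
read 1: {q1, q5}
read 1: {q3, q4}
read 1: {q1, q3, q5}
read 0: {q0, q1, q2, q3, q4}
read 1: {q0, q1, q3, q4, q5}
read 1: {q0, q1, q3, q4, q5}
Final reachable set {q0, q1, q3, q4, q5} has 5 states.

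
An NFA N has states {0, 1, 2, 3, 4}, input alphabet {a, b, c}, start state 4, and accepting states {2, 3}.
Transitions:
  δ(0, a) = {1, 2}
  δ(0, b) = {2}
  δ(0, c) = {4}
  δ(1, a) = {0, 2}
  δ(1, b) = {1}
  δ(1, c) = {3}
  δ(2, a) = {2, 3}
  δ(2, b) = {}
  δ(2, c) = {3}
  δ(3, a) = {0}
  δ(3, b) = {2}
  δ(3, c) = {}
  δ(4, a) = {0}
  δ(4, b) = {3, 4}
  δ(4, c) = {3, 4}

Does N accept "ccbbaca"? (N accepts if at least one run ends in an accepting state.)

rejected

Start: {4}
read c: {3, 4}
read c: {3, 4}
read b: {2, 3, 4}
read b: {2, 3, 4}
read a: {0, 2, 3}
read c: {3, 4}
read a: {0}
Reachable ∩ accepting = {} — empty.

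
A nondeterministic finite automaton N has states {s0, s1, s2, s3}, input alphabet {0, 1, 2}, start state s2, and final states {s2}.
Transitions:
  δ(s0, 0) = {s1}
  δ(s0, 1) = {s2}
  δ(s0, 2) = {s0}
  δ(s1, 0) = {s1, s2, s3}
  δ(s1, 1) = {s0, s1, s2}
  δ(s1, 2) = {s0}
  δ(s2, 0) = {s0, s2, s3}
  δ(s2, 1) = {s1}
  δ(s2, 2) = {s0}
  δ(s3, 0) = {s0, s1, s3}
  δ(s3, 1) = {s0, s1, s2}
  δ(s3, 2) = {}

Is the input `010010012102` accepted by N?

rejected

Start: {s2}
read 0: {s0, s2, s3}
read 1: {s0, s1, s2}
read 0: {s0, s1, s2, s3}
read 0: {s0, s1, s2, s3}
read 1: {s0, s1, s2}
read 0: {s0, s1, s2, s3}
read 0: {s0, s1, s2, s3}
read 1: {s0, s1, s2}
read 2: {s0}
read 1: {s2}
read 0: {s0, s2, s3}
read 2: {s0}
Reachable ∩ accepting = {} — empty.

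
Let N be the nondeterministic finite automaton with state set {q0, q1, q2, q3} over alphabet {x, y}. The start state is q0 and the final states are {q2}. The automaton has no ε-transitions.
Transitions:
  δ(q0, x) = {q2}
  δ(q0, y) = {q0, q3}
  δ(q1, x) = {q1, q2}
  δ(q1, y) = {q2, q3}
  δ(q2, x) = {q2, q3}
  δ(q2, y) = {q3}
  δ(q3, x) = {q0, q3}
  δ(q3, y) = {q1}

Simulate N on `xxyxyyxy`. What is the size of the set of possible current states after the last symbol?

4

Start: {q0}
read x: {q2}
read x: {q2, q3}
read y: {q1, q3}
read x: {q0, q1, q2, q3}
read y: {q0, q1, q2, q3}
read y: {q0, q1, q2, q3}
read x: {q0, q1, q2, q3}
read y: {q0, q1, q2, q3}
Final reachable set {q0, q1, q2, q3} has 4 states.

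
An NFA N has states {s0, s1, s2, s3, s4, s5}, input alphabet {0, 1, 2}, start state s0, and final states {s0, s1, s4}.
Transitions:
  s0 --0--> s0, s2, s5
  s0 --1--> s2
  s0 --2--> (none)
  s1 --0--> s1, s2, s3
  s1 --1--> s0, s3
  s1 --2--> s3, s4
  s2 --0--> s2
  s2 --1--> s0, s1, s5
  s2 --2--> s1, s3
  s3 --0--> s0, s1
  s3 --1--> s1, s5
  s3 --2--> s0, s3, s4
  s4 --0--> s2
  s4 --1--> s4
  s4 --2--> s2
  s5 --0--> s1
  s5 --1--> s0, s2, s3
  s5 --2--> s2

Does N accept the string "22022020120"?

rejected

Start: {s0}
read 2: {}
The reachable set is empty and stays empty for the remaining 10 symbols.
Reachable ∩ accepting = {} — empty.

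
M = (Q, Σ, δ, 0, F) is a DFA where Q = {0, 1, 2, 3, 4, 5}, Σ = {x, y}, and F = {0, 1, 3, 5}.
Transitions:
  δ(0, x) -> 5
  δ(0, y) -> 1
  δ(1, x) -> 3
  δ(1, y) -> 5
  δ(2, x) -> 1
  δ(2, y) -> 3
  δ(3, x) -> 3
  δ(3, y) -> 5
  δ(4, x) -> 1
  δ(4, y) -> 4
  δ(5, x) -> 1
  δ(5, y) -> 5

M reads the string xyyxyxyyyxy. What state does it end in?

5

0 --x--> 5
5 --y--> 5
5 --y--> 5
5 --x--> 1
1 --y--> 5
5 --x--> 1
1 --y--> 5
5 --y--> 5
5 --y--> 5
5 --x--> 1
1 --y--> 5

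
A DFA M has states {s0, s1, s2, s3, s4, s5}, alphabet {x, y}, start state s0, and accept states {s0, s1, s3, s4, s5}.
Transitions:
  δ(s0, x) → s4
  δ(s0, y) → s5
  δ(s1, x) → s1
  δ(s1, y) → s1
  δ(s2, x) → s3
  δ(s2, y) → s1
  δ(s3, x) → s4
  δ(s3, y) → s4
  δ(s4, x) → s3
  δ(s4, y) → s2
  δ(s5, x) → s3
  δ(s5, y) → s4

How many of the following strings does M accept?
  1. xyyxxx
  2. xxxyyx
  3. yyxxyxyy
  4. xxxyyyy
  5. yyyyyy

4

xyyxxx: accepted
xxxyyx: accepted
yyxxyxyy: rejected
xxxyyyy: accepted
yyyyyy: accepted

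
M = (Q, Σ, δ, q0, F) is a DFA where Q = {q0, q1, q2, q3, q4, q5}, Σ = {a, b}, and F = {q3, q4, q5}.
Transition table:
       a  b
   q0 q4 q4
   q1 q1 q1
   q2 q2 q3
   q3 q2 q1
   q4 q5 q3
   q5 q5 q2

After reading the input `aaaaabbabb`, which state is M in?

q1

q0 --a--> q4
q4 --a--> q5
q5 --a--> q5
q5 --a--> q5
q5 --a--> q5
q5 --b--> q2
q2 --b--> q3
q3 --a--> q2
q2 --b--> q3
q3 --b--> q1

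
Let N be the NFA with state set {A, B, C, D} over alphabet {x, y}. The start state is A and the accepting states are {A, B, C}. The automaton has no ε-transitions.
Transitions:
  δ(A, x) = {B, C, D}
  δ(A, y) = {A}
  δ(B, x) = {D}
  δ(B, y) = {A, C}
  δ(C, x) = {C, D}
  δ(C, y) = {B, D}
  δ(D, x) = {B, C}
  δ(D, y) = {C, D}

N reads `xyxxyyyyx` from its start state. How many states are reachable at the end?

Start: {A}
read x: {B, C, D}
read y: {A, B, C, D}
read x: {B, C, D}
read x: {B, C, D}
read y: {A, B, C, D}
read y: {A, B, C, D}
read y: {A, B, C, D}
read y: {A, B, C, D}
read x: {B, C, D}
Final reachable set {B, C, D} has 3 states.

3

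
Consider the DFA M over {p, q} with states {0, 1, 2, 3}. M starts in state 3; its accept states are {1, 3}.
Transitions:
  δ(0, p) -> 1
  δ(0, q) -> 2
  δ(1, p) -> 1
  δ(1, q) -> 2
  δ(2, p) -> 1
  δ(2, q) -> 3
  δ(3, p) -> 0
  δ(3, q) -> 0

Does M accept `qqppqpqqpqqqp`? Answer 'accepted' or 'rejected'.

accepted

3 --q--> 0
0 --q--> 2
2 --p--> 1
1 --p--> 1
1 --q--> 2
2 --p--> 1
1 --q--> 2
2 --q--> 3
3 --p--> 0
0 --q--> 2
2 --q--> 3
3 --q--> 0
0 --p--> 1
End in state 1, which is an accepting state.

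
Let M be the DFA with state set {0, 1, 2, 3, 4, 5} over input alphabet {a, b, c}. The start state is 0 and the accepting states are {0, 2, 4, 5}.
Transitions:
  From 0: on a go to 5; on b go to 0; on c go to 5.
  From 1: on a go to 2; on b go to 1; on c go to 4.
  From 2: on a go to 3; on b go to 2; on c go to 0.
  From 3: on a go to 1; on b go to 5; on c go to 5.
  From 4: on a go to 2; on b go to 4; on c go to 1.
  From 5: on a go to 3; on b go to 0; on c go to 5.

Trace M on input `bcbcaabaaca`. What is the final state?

0 --b--> 0
0 --c--> 5
5 --b--> 0
0 --c--> 5
5 --a--> 3
3 --a--> 1
1 --b--> 1
1 --a--> 2
2 --a--> 3
3 --c--> 5
5 --a--> 3

3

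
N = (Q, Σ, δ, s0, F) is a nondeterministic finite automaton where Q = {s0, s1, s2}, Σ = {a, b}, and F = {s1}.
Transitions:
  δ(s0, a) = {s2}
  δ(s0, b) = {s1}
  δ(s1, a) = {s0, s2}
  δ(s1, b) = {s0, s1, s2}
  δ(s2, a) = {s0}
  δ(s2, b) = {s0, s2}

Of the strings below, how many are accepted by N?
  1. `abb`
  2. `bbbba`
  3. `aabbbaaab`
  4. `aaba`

2

`abb`: accepted
`bbbba`: rejected
`aabbbaaab`: accepted
`aaba`: rejected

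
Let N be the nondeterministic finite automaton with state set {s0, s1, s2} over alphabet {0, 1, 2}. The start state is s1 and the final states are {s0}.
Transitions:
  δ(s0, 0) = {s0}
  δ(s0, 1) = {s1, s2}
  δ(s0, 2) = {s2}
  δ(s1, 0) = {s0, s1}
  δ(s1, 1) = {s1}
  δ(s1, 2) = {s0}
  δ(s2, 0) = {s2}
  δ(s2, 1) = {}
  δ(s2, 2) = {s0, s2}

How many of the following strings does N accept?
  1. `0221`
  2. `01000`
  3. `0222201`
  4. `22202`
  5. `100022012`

3

`0221`: rejected
`01000`: accepted
`0222201`: rejected
`22202`: accepted
`100022012`: accepted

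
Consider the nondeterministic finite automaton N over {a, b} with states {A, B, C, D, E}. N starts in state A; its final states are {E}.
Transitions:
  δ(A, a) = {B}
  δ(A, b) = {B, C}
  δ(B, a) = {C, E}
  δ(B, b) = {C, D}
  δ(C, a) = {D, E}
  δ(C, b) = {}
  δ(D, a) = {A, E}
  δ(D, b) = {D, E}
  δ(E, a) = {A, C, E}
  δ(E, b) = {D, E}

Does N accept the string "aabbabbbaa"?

accepted

Start: {A}
read a: {B}
read a: {C, E}
read b: {D, E}
read b: {D, E}
read a: {A, C, E}
read b: {B, C, D, E}
read b: {C, D, E}
read b: {D, E}
read a: {A, C, E}
read a: {A, B, C, D, E}
Reachable ∩ accepting = {E} — nonempty.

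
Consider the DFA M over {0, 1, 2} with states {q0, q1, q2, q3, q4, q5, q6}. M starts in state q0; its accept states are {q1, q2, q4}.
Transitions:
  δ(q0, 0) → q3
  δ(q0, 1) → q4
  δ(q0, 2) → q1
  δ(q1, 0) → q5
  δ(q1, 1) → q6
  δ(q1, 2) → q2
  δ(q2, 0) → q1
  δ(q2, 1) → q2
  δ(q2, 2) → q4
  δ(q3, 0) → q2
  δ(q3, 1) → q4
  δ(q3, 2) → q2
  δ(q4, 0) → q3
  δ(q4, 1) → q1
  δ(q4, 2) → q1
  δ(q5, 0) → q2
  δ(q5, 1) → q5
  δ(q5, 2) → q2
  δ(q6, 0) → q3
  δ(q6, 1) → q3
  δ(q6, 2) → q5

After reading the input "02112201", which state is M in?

q5

q0 --0--> q3
q3 --2--> q2
q2 --1--> q2
q2 --1--> q2
q2 --2--> q4
q4 --2--> q1
q1 --0--> q5
q5 --1--> q5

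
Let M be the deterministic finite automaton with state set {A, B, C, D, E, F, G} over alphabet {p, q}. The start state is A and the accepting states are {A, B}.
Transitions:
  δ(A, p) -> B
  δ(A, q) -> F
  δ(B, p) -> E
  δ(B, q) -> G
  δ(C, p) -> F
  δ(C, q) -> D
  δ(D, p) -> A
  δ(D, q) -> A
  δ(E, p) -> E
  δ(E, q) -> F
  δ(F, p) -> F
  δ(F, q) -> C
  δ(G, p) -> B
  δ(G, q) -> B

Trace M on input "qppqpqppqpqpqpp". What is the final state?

F

A --q--> F
F --p--> F
F --p--> F
F --q--> C
C --p--> F
F --q--> C
C --p--> F
F --p--> F
F --q--> C
C --p--> F
F --q--> C
C --p--> F
F --q--> C
C --p--> F
F --p--> F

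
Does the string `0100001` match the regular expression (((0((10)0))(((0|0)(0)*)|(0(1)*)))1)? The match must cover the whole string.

yes

Split as 010000·1: ((0((10)0))(((0|0)(0)*)|(0(1)*))) matches 010000 and 1 matches 1.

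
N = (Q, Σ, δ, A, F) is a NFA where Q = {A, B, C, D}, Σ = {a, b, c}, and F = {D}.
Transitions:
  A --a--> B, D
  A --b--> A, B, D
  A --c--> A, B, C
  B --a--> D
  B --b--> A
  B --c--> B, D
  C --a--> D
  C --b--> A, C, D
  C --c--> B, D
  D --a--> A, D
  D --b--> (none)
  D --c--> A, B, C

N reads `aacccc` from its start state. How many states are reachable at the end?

Start: {A}
read a: {B, D}
read a: {A, D}
read c: {A, B, C}
read c: {A, B, C, D}
read c: {A, B, C, D}
read c: {A, B, C, D}
Final reachable set {A, B, C, D} has 4 states.

4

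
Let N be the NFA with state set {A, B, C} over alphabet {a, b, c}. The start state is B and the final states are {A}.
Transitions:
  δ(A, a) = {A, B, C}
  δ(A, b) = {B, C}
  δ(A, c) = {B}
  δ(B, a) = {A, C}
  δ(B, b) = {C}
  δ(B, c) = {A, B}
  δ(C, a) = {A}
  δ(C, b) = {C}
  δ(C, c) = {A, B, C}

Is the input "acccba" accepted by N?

Start: {B}
read a: {A, C}
read c: {A, B, C}
read c: {A, B, C}
read c: {A, B, C}
read b: {B, C}
read a: {A, C}
Reachable ∩ accepting = {A} — nonempty.

accepted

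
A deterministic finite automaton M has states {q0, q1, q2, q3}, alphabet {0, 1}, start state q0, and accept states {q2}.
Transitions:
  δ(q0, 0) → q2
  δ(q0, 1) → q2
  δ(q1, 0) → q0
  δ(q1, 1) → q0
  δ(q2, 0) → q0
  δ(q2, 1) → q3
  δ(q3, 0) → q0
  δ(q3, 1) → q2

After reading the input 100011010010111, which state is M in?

q0 --1--> q2
q2 --0--> q0
q0 --0--> q2
q2 --0--> q0
q0 --1--> q2
q2 --1--> q3
q3 --0--> q0
q0 --1--> q2
q2 --0--> q0
q0 --0--> q2
q2 --1--> q3
q3 --0--> q0
q0 --1--> q2
q2 --1--> q3
q3 --1--> q2

q2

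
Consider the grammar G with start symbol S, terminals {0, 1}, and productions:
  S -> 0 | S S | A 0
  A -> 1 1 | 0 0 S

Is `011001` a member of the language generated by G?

no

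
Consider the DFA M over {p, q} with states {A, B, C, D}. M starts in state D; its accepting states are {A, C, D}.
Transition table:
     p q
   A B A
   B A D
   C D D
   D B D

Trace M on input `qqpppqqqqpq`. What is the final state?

D --q--> D
D --q--> D
D --p--> B
B --p--> A
A --p--> B
B --q--> D
D --q--> D
D --q--> D
D --q--> D
D --p--> B
B --q--> D

D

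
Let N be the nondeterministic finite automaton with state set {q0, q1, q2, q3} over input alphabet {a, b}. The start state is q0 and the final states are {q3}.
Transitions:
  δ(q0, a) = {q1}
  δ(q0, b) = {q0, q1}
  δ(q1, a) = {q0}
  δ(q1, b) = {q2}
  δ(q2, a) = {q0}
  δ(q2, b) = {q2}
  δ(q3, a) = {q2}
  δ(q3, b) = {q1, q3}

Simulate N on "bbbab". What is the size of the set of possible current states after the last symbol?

Start: {q0}
read b: {q0, q1}
read b: {q0, q1, q2}
read b: {q0, q1, q2}
read a: {q0, q1}
read b: {q0, q1, q2}
Final reachable set {q0, q1, q2} has 3 states.

3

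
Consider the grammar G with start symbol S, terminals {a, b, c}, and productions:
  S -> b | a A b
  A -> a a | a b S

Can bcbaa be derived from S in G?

no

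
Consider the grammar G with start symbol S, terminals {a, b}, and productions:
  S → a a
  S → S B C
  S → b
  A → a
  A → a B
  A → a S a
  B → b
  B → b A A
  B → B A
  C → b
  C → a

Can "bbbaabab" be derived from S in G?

no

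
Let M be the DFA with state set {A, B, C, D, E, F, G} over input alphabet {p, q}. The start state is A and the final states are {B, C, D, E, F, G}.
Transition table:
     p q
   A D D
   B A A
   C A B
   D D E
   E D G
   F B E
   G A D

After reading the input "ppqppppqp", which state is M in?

A --p--> D
D --p--> D
D --q--> E
E --p--> D
D --p--> D
D --p--> D
D --p--> D
D --q--> E
E --p--> D

D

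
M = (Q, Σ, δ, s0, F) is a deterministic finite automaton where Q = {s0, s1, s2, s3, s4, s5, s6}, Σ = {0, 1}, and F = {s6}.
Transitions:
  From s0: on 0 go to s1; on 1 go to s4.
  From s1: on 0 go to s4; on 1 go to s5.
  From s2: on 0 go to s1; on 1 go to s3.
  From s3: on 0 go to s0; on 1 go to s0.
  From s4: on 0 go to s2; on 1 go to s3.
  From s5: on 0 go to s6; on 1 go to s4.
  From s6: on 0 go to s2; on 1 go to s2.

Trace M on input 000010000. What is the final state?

s4

s0 --0--> s1
s1 --0--> s4
s4 --0--> s2
s2 --0--> s1
s1 --1--> s5
s5 --0--> s6
s6 --0--> s2
s2 --0--> s1
s1 --0--> s4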